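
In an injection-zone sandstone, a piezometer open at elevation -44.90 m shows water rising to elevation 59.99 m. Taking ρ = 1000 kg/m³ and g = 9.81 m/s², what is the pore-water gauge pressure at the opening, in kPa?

Pressure head ψ = h − z = 59.99 − (-44.90) = 104.89 m.
P = ρgψ = 1000 × 9.81 × 104.89 = 1028971 Pa ≈ 1030 kPa.

P ≈ 1030 kPa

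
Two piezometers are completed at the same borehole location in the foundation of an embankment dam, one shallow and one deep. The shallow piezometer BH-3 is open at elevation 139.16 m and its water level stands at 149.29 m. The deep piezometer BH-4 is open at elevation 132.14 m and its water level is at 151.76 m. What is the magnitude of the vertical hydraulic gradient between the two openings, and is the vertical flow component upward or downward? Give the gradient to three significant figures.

|i_v| ≈ 0.352; vertical flow is upward

Total head at BH-3: h = 149.29 m (water level in the standpipe).
Total head at BH-4: h = 151.76 m.
Δh = h(BH-3) − h(BH-4) = 149.29 − 151.76 = -2.47 m.
Vertical separation Δz = 139.16 − 132.14 = 7.02 m.
|i_v| = |Δh| / Δz = 2.47 / 7.02 = 0.352.
Head is higher in the deep piezometer, so vertical flow is upward (discharge condition).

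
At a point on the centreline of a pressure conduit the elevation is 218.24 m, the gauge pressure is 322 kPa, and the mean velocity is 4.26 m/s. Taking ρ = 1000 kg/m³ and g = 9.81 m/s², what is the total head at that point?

Pressure head ψ = P/(ρg) = 322×1000 / (1000 × 9.81) = 32.82 m.
Velocity head = v²/(2g) = 4.26² / (2 × 9.81) = 0.925 m.
h = z + ψ + v²/(2g) = 218.24 + 32.82 + 0.925 = 251.99 m.

h ≈ 251.99 m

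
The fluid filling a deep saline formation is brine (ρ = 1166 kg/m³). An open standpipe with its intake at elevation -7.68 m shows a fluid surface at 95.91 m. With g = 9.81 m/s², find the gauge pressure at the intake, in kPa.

P ≈ 1180 kPa

Pressure head ψ = h − z = 95.91 − (-7.68) = 103.59 m.
P = ρgψ = 1166 × 9.81 × 103.59 = 1184910 Pa ≈ 1180 kPa.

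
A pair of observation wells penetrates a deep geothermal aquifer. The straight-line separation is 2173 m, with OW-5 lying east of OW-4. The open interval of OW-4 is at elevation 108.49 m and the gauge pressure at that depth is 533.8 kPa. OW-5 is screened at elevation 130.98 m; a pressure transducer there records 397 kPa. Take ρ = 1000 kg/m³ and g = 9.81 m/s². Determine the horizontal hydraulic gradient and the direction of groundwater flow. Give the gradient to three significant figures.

Pressure head at OW-4: ψ = P/(ρg) = 533.8×1000 / (1000 × 9.81) = 54.41 m.
Total head at OW-4: h = z + ψ = 108.49 + 54.41 = 162.90 m.
Pressure head at OW-5: ψ = P/(ρg) = 397×1000 / (1000 × 9.81) = 40.47 m.
Total head at OW-5: h = z + ψ = 130.98 + 40.47 = 171.45 m.
Head difference: h(OW-4) − h(OW-5) = 162.90 − 171.45 = -8.55 m.
Hydraulic gradient: i = |Δh| / L = 8.55 / 2173 = 0.00393.
Flow is from higher to lower head: from OW-5 toward OW-4, i.e. toward the west.

i ≈ 0.00393; groundwater flows toward the west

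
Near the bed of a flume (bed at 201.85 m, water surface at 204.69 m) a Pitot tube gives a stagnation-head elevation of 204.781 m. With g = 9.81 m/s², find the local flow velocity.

Near the bed, under hydrostatic conditions, the piezometric head (z + ψ) equals the free-surface elevation, 204.69 m.
Velocity head = total − piezometric = 204.781 − 204.69 = 0.091 m.
v = √(2g·h_v) = √(2 × 9.81 × 0.091) = 1.34 m/s.

v ≈ 1.34 m/s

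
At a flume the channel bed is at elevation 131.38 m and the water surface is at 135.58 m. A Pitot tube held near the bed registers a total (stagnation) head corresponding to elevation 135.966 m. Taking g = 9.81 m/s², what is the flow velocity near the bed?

Near the bed, under hydrostatic conditions, the piezometric head (z + ψ) equals the free-surface elevation, 135.58 m.
Velocity head = total − piezometric = 135.966 − 135.58 = 0.386 m.
v = √(2g·h_v) = √(2 × 9.81 × 0.386) = 2.75 m/s.

v ≈ 2.75 m/s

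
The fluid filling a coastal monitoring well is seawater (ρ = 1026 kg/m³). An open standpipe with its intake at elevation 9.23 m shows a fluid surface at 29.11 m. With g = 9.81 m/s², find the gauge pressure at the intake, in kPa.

P ≈ 200 kPa

Pressure head ψ = h − z = 29.11 − 9.23 = 19.88 m.
P = ρgψ = 1026 × 9.81 × 19.88 = 200093 Pa ≈ 200 kPa.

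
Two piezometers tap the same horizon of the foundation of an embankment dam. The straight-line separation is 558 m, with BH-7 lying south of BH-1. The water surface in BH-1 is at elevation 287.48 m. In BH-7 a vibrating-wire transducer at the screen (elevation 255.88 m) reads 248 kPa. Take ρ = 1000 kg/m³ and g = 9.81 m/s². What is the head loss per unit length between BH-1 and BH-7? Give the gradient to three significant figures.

Total head at BH-1: h = 287.48 m (water level in the piezometer is the total head).
Pressure head at BH-7: ψ = P/(ρg) = 248×1000 / (1000 × 9.81) = 25.28 m.
Total head at BH-7: h = z + ψ = 255.88 + 25.28 = 281.16 m.
Head difference: h(BH-1) − h(BH-7) = 287.48 − 281.16 = 6.32 m.
Hydraulic gradient: i = |Δh| / L = 6.32 / 558 = 0.0113.

i ≈ 0.0113 m/m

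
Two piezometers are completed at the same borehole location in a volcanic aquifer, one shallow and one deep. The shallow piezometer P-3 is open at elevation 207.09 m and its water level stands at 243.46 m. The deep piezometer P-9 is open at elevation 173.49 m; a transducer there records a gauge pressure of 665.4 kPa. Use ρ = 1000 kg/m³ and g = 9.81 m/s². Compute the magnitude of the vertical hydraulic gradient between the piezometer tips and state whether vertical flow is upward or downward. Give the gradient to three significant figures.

Total head at P-3: h = 243.46 m (water level in the standpipe).
Pressure head at P-9: ψ = P/(ρg) = 665.4×1000 / (1000 × 9.81) = 67.83 m.
Total head at P-9: h = z + ψ = 173.49 + 67.83 = 241.32 m.
Δh = h(P-3) − h(P-9) = 243.46 − 241.32 = 2.14 m.
Vertical separation Δz = 207.09 − 173.49 = 33.60 m.
|i_v| = |Δh| / Δz = 2.14 / 33.60 = 0.0637.
Head is higher in the shallow piezometer, so vertical flow is downward (recharge condition).

|i_v| ≈ 0.0637; vertical flow is downward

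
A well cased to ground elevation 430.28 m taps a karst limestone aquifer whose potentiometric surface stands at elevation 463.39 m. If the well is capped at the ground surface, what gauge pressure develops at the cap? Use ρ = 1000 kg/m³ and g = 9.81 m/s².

Head above the cap: Δh = 463.39 − 430.28 = 33.11 m.
P = ρgΔh = 1000 × 9.81 × 33.11 = 324809 Pa ≈ 325 kPa.

P ≈ 325 kPa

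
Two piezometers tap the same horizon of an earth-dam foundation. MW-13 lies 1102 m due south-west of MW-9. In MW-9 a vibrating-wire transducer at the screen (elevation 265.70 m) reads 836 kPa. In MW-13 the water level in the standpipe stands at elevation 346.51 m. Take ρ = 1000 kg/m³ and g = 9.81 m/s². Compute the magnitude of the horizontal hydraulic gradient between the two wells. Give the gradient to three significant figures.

Pressure head at MW-9: ψ = P/(ρg) = 836×1000 / (1000 × 9.81) = 85.22 m.
Total head at MW-9: h = z + ψ = 265.70 + 85.22 = 350.92 m.
Total head at MW-13: h = 346.51 m (water level in the piezometer is the total head).
Head difference: h(MW-9) − h(MW-13) = 350.92 − 346.51 = 4.41 m.
Hydraulic gradient: i = |Δh| / L = 4.41 / 1102 = 0.00400.

i ≈ 0.00400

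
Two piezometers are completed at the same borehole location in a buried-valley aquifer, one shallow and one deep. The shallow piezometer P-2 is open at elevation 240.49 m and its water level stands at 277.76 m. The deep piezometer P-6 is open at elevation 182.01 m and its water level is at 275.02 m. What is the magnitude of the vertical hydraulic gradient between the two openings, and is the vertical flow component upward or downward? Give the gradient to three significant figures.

Total head at P-2: h = 277.76 m (water level in the standpipe).
Total head at P-6: h = 275.02 m.
Δh = h(P-2) − h(P-6) = 277.76 − 275.02 = 2.74 m.
Vertical separation Δz = 240.49 − 182.01 = 58.48 m.
|i_v| = |Δh| / Δz = 2.74 / 58.48 = 0.0469.
Head is higher in the shallow piezometer, so vertical flow is downward (recharge condition).

|i_v| ≈ 0.0469; vertical flow is downward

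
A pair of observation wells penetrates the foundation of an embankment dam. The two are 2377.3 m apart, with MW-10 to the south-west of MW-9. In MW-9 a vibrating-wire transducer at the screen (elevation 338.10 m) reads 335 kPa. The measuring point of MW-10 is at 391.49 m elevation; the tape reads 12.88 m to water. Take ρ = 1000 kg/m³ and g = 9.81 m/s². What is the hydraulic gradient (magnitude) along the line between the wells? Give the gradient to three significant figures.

Pressure head at MW-9: ψ = P/(ρg) = 335×1000 / (1000 × 9.81) = 34.15 m.
Total head at MW-9: h = z + ψ = 338.10 + 34.15 = 372.25 m.
Total head at MW-10: h = 391.49 − 12.88 = 378.61 m.
Head difference: h(MW-9) − h(MW-10) = 372.25 − 378.61 = -6.36 m.
Hydraulic gradient: i = |Δh| / L = 6.36 / 2377.3 = 0.00268.

i ≈ 0.00268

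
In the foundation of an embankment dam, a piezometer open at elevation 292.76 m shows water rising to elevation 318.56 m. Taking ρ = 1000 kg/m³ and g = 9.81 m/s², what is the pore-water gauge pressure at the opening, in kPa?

P ≈ 253 kPa

Pressure head ψ = h − z = 318.56 − 292.76 = 25.80 m.
P = ρgψ = 1000 × 9.81 × 25.80 = 253098 Pa ≈ 253 kPa.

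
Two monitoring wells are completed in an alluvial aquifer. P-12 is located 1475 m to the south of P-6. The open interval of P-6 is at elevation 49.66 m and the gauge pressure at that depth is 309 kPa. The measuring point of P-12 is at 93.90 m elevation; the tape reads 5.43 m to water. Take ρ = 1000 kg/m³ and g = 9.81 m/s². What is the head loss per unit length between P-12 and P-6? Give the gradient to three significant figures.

Pressure head at P-6: ψ = P/(ρg) = 309×1000 / (1000 × 9.81) = 31.50 m.
Total head at P-6: h = z + ψ = 49.66 + 31.50 = 81.16 m.
Total head at P-12: h = 93.90 − 5.43 = 88.47 m.
Head difference: h(P-6) − h(P-12) = 81.16 − 88.47 = -7.31 m.
Hydraulic gradient: i = |Δh| / L = 7.31 / 1475 = 0.00496.

i ≈ 0.00496 m/m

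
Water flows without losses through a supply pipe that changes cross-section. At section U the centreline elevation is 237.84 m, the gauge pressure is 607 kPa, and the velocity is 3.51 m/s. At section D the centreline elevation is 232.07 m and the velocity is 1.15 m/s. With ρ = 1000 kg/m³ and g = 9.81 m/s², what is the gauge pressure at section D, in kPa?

Pressure head at U: ψ₁ = P₁/(ρg) = 607×1000 / (1000 × 9.81) = 61.88 m.
Velocity heads: v₁²/2g = 3.51²/19.62 = 0.628 m; v₂²/2g = 1.15²/19.62 = 0.067 m.
Total head H = z₁ + ψ₁ + v₁²/2g = 237.84 + 61.88 + 0.628 = 300.35 m.
ψ₂ = H − z₂ − v₂²/2g = 300.35 − 232.07 − 0.067 = 68.21 m.
P₂ = ρgψ₂ = 1000 × 9.81 × 68.21 ≈ 669 kPa.

P₂ ≈ 669 kPa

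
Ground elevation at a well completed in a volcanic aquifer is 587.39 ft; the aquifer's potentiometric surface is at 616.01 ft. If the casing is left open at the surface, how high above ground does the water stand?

Water rises to the potentiometric surface, so the rise above ground = 616.01 − 587.39 = 28.62 ft.

≈ 28.62 ft above ground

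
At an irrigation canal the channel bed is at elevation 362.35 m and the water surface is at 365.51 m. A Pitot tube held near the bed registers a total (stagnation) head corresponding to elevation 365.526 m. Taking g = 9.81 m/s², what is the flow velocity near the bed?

Near the bed, under hydrostatic conditions, the piezometric head (z + ψ) equals the free-surface elevation, 365.51 m.
Velocity head = total − piezometric = 365.526 − 365.51 = 0.016 m.
v = √(2g·h_v) = √(2 × 9.81 × 0.016) = 0.560 m/s.

v ≈ 0.560 m/s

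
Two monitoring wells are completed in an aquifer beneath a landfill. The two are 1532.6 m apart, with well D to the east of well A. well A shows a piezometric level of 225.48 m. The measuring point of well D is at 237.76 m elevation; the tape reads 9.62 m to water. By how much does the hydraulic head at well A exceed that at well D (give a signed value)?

Total head at well A: h = 225.48 m (water level in the piezometer is the total head).
Total head at well D: h = 237.76 − 9.62 = 228.14 m.
Head difference: h(well A) − h(well D) = 225.48 − 228.14 = -2.66 m.

Δh ≈ -2.66 m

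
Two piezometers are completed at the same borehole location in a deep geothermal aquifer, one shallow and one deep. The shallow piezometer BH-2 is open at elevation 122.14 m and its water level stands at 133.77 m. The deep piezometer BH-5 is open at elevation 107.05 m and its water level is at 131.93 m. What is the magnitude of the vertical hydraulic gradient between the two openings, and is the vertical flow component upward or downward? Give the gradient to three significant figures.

|i_v| ≈ 0.122; vertical flow is downward

Total head at BH-2: h = 133.77 m (water level in the standpipe).
Total head at BH-5: h = 131.93 m.
Δh = h(BH-2) − h(BH-5) = 133.77 − 131.93 = 1.84 m.
Vertical separation Δz = 122.14 − 107.05 = 15.09 m.
|i_v| = |Δh| / Δz = 1.84 / 15.09 = 0.122.
Head is higher in the shallow piezometer, so vertical flow is downward (recharge condition).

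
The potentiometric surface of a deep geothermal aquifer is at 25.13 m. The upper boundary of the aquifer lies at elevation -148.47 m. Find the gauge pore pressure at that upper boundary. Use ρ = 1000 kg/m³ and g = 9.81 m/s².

P ≈ 1700 kPa

Pressure head at the aquifer top: ψ = h − z = 25.13 − (-148.47) = 173.60 m.
P = ρgψ = 1000 × 9.81 × 173.60 = 1703016 Pa ≈ 1700 kPa.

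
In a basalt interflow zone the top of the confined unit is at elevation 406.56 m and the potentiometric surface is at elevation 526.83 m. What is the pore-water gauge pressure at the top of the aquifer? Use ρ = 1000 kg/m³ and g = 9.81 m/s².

Pressure head at the aquifer top: ψ = h − z = 526.83 − 406.56 = 120.27 m.
P = ρgψ = 1000 × 9.81 × 120.27 = 1179849 Pa ≈ 1180 kPa.

P ≈ 1180 kPa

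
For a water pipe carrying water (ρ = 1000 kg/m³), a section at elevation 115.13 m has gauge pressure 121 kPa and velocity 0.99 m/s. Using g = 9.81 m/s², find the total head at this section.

Pressure head ψ = P/(ρg) = 121×1000 / (1000 × 9.81) = 12.33 m.
Velocity head = v²/(2g) = 0.99² / (2 × 9.81) = 0.050 m.
h = z + ψ + v²/(2g) = 115.13 + 12.33 + 0.050 = 127.51 m.

h ≈ 127.51 m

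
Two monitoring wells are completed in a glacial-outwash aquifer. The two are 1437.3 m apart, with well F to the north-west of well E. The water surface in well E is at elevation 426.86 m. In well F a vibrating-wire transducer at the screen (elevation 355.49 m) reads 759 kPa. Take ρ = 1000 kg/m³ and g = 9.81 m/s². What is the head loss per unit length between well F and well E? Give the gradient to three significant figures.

i ≈ 0.00417 m/m

Total head at well E: h = 426.86 m (water level in the piezometer is the total head).
Pressure head at well F: ψ = P/(ρg) = 759×1000 / (1000 × 9.81) = 77.37 m.
Total head at well F: h = z + ψ = 355.49 + 77.37 = 432.86 m.
Head difference: h(well E) − h(well F) = 426.86 − 432.86 = -6.00 m.
Hydraulic gradient: i = |Δh| / L = 6.00 / 1437.3 = 0.00417.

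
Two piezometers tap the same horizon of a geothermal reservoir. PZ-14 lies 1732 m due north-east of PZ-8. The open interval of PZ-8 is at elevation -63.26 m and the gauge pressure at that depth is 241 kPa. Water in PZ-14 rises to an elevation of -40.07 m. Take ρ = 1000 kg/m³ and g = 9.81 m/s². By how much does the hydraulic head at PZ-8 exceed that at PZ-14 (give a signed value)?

Pressure head at PZ-8: ψ = P/(ρg) = 241×1000 / (1000 × 9.81) = 24.57 m.
Total head at PZ-8: h = z + ψ = -63.26 + 24.57 = -38.69 m.
Total head at PZ-14: h = -40.07 m (water level in the piezometer is the total head).
Head difference: h(PZ-8) − h(PZ-14) = -38.69 − (-40.07) = 1.38 m.

Δh ≈ 1.38 m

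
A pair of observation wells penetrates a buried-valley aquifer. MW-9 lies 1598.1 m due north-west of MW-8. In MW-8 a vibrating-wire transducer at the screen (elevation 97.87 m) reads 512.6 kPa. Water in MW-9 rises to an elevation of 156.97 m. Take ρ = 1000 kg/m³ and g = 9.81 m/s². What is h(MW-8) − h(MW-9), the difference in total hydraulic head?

Δh ≈ -6.85 m

Pressure head at MW-8: ψ = P/(ρg) = 512.6×1000 / (1000 × 9.81) = 52.25 m.
Total head at MW-8: h = z + ψ = 97.87 + 52.25 = 150.12 m.
Total head at MW-9: h = 156.97 m (water level in the piezometer is the total head).
Head difference: h(MW-8) − h(MW-9) = 150.12 − 156.97 = -6.85 m.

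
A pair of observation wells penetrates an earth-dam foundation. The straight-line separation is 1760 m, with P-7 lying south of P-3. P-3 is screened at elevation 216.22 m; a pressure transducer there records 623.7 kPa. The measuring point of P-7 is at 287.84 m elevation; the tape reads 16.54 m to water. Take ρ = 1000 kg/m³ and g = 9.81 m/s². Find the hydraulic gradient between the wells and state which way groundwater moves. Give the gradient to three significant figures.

i ≈ 0.00483; groundwater flows toward the south

Pressure head at P-3: ψ = P/(ρg) = 623.7×1000 / (1000 × 9.81) = 63.58 m.
Total head at P-3: h = z + ψ = 216.22 + 63.58 = 279.80 m.
Total head at P-7: h = 287.84 − 16.54 = 271.30 m.
Head difference: h(P-3) − h(P-7) = 279.80 − 271.30 = 8.50 m.
Hydraulic gradient: i = |Δh| / L = 8.50 / 1760 = 0.00483.
Flow is from higher to lower head: from P-3 toward P-7, i.e. toward the south.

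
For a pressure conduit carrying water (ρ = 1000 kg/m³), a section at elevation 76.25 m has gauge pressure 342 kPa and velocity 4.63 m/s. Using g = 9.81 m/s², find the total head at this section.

h ≈ 112.20 m

Pressure head ψ = P/(ρg) = 342×1000 / (1000 × 9.81) = 34.86 m.
Velocity head = v²/(2g) = 4.63² / (2 × 9.81) = 1.093 m.
h = z + ψ + v²/(2g) = 76.25 + 34.86 + 1.093 = 112.20 m.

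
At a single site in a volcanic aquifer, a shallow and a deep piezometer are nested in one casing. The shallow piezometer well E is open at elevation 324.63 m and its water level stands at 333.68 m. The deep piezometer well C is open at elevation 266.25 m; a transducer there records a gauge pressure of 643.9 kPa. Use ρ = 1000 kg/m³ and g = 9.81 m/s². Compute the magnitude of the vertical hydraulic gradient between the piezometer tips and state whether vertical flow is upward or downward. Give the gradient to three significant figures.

Total head at well E: h = 333.68 m (water level in the standpipe).
Pressure head at well C: ψ = P/(ρg) = 643.9×1000 / (1000 × 9.81) = 65.64 m.
Total head at well C: h = z + ψ = 266.25 + 65.64 = 331.89 m.
Δh = h(well E) − h(well C) = 333.68 − 331.89 = 1.79 m.
Vertical separation Δz = 324.63 − 266.25 = 58.38 m.
|i_v| = |Δh| / Δz = 1.79 / 58.38 = 0.0307.
Head is higher in the shallow piezometer, so vertical flow is downward (recharge condition).

|i_v| ≈ 0.0307; vertical flow is downward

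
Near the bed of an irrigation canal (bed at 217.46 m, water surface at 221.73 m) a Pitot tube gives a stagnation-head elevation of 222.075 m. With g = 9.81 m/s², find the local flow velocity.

Near the bed, under hydrostatic conditions, the piezometric head (z + ψ) equals the free-surface elevation, 221.73 m.
Velocity head = total − piezometric = 222.075 − 221.73 = 0.345 m.
v = √(2g·h_v) = √(2 × 9.81 × 0.345) = 2.60 m/s.

v ≈ 2.60 m/s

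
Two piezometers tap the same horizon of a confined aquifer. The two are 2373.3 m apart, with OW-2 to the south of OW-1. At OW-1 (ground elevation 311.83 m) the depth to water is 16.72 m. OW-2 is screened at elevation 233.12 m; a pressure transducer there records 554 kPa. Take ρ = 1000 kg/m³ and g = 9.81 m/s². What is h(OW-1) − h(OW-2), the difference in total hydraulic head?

Δh ≈ 5.52 m

Total head at OW-1: h = 311.83 − 16.72 = 295.11 m.
Pressure head at OW-2: ψ = P/(ρg) = 554×1000 / (1000 × 9.81) = 56.47 m.
Total head at OW-2: h = z + ψ = 233.12 + 56.47 = 289.59 m.
Head difference: h(OW-1) − h(OW-2) = 295.11 − 289.59 = 5.52 m.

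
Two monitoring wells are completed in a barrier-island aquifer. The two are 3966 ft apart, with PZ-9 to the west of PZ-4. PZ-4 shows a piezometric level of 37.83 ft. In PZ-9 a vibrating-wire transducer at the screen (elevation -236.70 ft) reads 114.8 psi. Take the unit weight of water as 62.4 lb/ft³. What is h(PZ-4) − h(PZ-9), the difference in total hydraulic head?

Total head at PZ-4: h = 37.83 ft (water level in the piezometer is the total head).
Pressure head at PZ-9: ψ = 144·P/γ = 144 × 114.8 / 62.4 = 264.92 ft.
Total head at PZ-9: h = z + ψ = -236.70 + 264.92 = 28.22 ft.
Head difference: h(PZ-4) − h(PZ-9) = 37.83 − 28.22 = 9.61 ft.

Δh ≈ 9.61 ft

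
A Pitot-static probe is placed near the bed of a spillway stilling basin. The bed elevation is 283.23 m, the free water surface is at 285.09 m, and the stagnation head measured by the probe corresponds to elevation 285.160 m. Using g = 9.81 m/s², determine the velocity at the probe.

Near the bed, under hydrostatic conditions, the piezometric head (z + ψ) equals the free-surface elevation, 285.09 m.
Velocity head = total − piezometric = 285.160 − 285.09 = 0.070 m.
v = √(2g·h_v) = √(2 × 9.81 × 0.070) = 1.17 m/s.

v ≈ 1.17 m/s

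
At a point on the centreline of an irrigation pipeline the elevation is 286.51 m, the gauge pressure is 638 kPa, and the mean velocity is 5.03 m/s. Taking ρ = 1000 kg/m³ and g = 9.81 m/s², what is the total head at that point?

h ≈ 352.84 m

Pressure head ψ = P/(ρg) = 638×1000 / (1000 × 9.81) = 65.04 m.
Velocity head = v²/(2g) = 5.03² / (2 × 9.81) = 1.290 m.
h = z + ψ + v²/(2g) = 286.51 + 65.04 + 1.290 = 352.84 m.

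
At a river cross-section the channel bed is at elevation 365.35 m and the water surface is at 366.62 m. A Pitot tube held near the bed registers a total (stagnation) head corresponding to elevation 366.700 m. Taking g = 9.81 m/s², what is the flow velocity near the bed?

v ≈ 1.25 m/s

Near the bed, under hydrostatic conditions, the piezometric head (z + ψ) equals the free-surface elevation, 366.62 m.
Velocity head = total − piezometric = 366.700 − 366.62 = 0.080 m.
v = √(2g·h_v) = √(2 × 9.81 × 0.080) = 1.25 m/s.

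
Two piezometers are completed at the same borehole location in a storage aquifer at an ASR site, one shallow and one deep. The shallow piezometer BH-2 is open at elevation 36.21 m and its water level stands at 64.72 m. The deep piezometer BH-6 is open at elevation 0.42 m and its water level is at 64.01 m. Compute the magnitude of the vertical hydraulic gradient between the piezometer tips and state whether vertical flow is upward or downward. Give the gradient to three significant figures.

|i_v| ≈ 0.0198; vertical flow is downward

Total head at BH-2: h = 64.72 m (water level in the standpipe).
Total head at BH-6: h = 64.01 m.
Δh = h(BH-2) − h(BH-6) = 64.72 − 64.01 = 0.71 m.
Vertical separation Δz = 36.21 − 0.42 = 35.79 m.
|i_v| = |Δh| / Δz = 0.71 / 35.79 = 0.0198.
Head is higher in the shallow piezometer, so vertical flow is downward (recharge condition).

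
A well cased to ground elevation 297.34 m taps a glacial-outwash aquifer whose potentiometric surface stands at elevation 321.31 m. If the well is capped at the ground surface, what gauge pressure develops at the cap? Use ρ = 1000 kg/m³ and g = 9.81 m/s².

Head above the cap: Δh = 321.31 − 297.34 = 23.97 m.
P = ρgΔh = 1000 × 9.81 × 23.97 = 235146 Pa ≈ 235 kPa.

P ≈ 235 kPa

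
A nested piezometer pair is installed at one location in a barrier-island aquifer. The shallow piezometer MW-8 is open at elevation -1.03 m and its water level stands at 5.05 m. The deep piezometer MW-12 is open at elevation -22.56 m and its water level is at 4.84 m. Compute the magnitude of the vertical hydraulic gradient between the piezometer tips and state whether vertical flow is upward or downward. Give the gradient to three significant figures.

|i_v| ≈ 0.00975; vertical flow is downward

Total head at MW-8: h = 5.05 m (water level in the standpipe).
Total head at MW-12: h = 4.84 m.
Δh = h(MW-8) − h(MW-12) = 5.05 − 4.84 = 0.21 m.
Vertical separation Δz = -1.03 − (-22.56) = 21.53 m.
|i_v| = |Δh| / Δz = 0.21 / 21.53 = 0.00975.
Head is higher in the shallow piezometer, so vertical flow is downward (recharge condition).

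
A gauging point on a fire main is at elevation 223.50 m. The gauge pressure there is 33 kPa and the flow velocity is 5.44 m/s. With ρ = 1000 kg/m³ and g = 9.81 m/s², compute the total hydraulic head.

h ≈ 228.37 m

Pressure head ψ = P/(ρg) = 33×1000 / (1000 × 9.81) = 3.36 m.
Velocity head = v²/(2g) = 5.44² / (2 × 9.81) = 1.508 m.
h = z + ψ + v²/(2g) = 223.50 + 3.36 + 1.508 = 228.37 m.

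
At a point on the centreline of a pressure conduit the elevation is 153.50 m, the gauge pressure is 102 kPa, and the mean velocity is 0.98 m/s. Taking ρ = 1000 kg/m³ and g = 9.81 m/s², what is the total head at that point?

h ≈ 163.95 m

Pressure head ψ = P/(ρg) = 102×1000 / (1000 × 9.81) = 10.40 m.
Velocity head = v²/(2g) = 0.98² / (2 × 9.81) = 0.049 m.
h = z + ψ + v²/(2g) = 153.50 + 10.40 + 0.049 = 163.95 m.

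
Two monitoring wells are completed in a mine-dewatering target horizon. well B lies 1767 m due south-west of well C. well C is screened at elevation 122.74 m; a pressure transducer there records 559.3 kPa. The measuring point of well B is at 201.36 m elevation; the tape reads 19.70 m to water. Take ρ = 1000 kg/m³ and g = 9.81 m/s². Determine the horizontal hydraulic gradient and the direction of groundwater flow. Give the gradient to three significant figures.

Pressure head at well C: ψ = P/(ρg) = 559.3×1000 / (1000 × 9.81) = 57.01 m.
Total head at well C: h = z + ψ = 122.74 + 57.01 = 179.75 m.
Total head at well B: h = 201.36 − 19.70 = 181.66 m.
Head difference: h(well C) − h(well B) = 179.75 − 181.66 = -1.91 m.
Hydraulic gradient: i = |Δh| / L = 1.91 / 1767 = 0.00108.
Flow is from higher to lower head: from well B toward well C, i.e. toward the north-east.

i ≈ 0.00108; groundwater flows toward the north-east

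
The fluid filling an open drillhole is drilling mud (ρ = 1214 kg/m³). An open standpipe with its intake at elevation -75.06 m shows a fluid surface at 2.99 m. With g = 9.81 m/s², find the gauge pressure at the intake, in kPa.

P ≈ 930 kPa

Pressure head ψ = h − z = 2.99 − (-75.06) = 78.05 m.
P = ρgψ = 1214 × 9.81 × 78.05 = 929524 Pa ≈ 930 kPa.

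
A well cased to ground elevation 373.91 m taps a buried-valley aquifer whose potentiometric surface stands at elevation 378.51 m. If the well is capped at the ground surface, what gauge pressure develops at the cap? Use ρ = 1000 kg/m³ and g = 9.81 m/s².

Head above the cap: Δh = 378.51 − 373.91 = 4.60 m.
P = ρgΔh = 1000 × 9.81 × 4.60 = 45126 Pa ≈ 45.1 kPa.

P ≈ 45.1 kPa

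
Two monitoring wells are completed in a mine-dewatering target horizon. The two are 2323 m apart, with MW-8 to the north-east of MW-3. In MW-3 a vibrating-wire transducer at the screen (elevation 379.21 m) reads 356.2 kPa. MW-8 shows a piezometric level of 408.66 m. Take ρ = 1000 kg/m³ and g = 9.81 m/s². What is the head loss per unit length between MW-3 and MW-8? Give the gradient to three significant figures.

i ≈ 0.00295 m/m

Pressure head at MW-3: ψ = P/(ρg) = 356.2×1000 / (1000 × 9.81) = 36.31 m.
Total head at MW-3: h = z + ψ = 379.21 + 36.31 = 415.52 m.
Total head at MW-8: h = 408.66 m (water level in the piezometer is the total head).
Head difference: h(MW-3) − h(MW-8) = 415.52 − 408.66 = 6.86 m.
Hydraulic gradient: i = |Δh| / L = 6.86 / 2323 = 0.00295.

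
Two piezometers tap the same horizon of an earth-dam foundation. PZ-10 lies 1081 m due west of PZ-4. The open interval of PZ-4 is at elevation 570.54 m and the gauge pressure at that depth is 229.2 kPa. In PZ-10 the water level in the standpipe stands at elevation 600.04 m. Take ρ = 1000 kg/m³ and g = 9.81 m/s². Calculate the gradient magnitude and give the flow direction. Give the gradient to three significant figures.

i ≈ 0.00568; groundwater flows toward the east

Pressure head at PZ-4: ψ = P/(ρg) = 229.2×1000 / (1000 × 9.81) = 23.36 m.
Total head at PZ-4: h = z + ψ = 570.54 + 23.36 = 593.90 m.
Total head at PZ-10: h = 600.04 m (water level in the piezometer is the total head).
Head difference: h(PZ-4) − h(PZ-10) = 593.90 − 600.04 = -6.14 m.
Hydraulic gradient: i = |Δh| / L = 6.14 / 1081 = 0.00568.
Flow is from higher to lower head: from PZ-10 toward PZ-4, i.e. toward the east.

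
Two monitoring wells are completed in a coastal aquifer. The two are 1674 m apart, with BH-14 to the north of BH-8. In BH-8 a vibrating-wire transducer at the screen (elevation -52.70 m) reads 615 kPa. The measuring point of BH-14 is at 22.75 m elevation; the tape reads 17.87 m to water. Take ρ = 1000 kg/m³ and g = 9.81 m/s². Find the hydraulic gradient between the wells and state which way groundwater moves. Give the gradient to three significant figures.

i ≈ 0.00305; groundwater flows toward the north

Pressure head at BH-8: ψ = P/(ρg) = 615×1000 / (1000 × 9.81) = 62.69 m.
Total head at BH-8: h = z + ψ = -52.70 + 62.69 = 9.99 m.
Total head at BH-14: h = 22.75 − 17.87 = 4.88 m.
Head difference: h(BH-8) − h(BH-14) = 9.99 − 4.88 = 5.11 m.
Hydraulic gradient: i = |Δh| / L = 5.11 / 1674 = 0.00305.
Flow is from higher to lower head: from BH-8 toward BH-14, i.e. toward the north.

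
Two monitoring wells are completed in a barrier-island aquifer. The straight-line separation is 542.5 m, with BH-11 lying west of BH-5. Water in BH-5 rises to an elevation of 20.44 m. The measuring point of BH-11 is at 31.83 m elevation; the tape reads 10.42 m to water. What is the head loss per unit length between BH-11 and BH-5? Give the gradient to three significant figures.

Total head at BH-5: h = 20.44 m (water level in the piezometer is the total head).
Total head at BH-11: h = 31.83 − 10.42 = 21.41 m.
Head difference: h(BH-5) − h(BH-11) = 20.44 − 21.41 = -0.97 m.
Hydraulic gradient: i = |Δh| / L = 0.97 / 542.5 = 0.00179.

i ≈ 0.00179 m/m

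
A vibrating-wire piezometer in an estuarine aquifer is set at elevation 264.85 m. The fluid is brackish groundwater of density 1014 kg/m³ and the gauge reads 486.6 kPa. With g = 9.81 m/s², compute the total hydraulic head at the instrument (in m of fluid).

ψ = P/(ρg) = 486.6×1000 / (1014 × 9.81) = 48.92 m.
h = z + ψ = 264.85 + 48.92 = 313.77 m.

h ≈ 313.77 m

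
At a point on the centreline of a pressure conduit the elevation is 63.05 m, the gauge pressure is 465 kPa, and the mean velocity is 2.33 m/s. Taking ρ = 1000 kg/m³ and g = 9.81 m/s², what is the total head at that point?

Pressure head ψ = P/(ρg) = 465×1000 / (1000 × 9.81) = 47.40 m.
Velocity head = v²/(2g) = 2.33² / (2 × 9.81) = 0.277 m.
h = z + ψ + v²/(2g) = 63.05 + 47.40 + 0.277 = 110.73 m.

h ≈ 110.73 m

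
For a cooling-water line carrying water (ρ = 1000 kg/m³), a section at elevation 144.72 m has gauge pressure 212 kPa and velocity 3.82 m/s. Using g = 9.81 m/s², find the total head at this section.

Pressure head ψ = P/(ρg) = 212×1000 / (1000 × 9.81) = 21.61 m.
Velocity head = v²/(2g) = 3.82² / (2 × 9.81) = 0.744 m.
h = z + ψ + v²/(2g) = 144.72 + 21.61 + 0.744 = 167.07 m.

h ≈ 167.07 m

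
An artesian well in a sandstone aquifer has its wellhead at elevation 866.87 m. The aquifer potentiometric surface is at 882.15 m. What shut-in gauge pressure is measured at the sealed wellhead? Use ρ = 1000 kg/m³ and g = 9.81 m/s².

P ≈ 150 kPa

Head above the cap: Δh = 882.15 − 866.87 = 15.28 m.
P = ρgΔh = 1000 × 9.81 × 15.28 = 149897 Pa ≈ 150 kPa.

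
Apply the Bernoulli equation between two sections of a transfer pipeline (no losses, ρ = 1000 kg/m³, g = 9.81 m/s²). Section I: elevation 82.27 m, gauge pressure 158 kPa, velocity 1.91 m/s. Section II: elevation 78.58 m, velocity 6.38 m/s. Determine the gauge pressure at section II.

P₂ ≈ 176 kPa

Pressure head at I: ψ₁ = P₁/(ρg) = 158×1000 / (1000 × 9.81) = 16.11 m.
Velocity heads: v₁²/2g = 1.91²/19.62 = 0.186 m; v₂²/2g = 6.38²/19.62 = 2.075 m.
Total head H = z₁ + ψ₁ + v₁²/2g = 82.27 + 16.11 + 0.186 = 98.57 m.
ψ₂ = H − z₂ − v₂²/2g = 98.57 − 78.58 − 2.075 = 17.91 m.
P₂ = ρgψ₂ = 1000 × 9.81 × 17.91 ≈ 176 kPa.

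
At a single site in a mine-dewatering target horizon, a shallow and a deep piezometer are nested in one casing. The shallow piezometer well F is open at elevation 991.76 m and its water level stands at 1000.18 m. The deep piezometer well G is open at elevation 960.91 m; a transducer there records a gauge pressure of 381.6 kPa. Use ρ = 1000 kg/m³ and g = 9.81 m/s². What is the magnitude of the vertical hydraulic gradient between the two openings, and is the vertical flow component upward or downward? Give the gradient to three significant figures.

|i_v| ≈ 0.0120; vertical flow is downward

Total head at well F: h = 1000.18 m (water level in the standpipe).
Pressure head at well G: ψ = P/(ρg) = 381.6×1000 / (1000 × 9.81) = 38.90 m.
Total head at well G: h = z + ψ = 960.91 + 38.90 = 999.81 m.
Δh = h(well F) − h(well G) = 1000.18 − 999.81 = 0.37 m.
Vertical separation Δz = 991.76 − 960.91 = 30.85 m.
|i_v| = |Δh| / Δz = 0.37 / 30.85 = 0.0120.
Head is higher in the shallow piezometer, so vertical flow is downward (recharge condition).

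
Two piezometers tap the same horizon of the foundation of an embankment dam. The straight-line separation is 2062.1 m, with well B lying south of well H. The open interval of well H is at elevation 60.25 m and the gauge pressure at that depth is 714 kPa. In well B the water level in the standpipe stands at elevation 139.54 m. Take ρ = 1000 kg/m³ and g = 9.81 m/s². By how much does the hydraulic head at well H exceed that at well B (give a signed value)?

Δh ≈ -6.51 m

Pressure head at well H: ψ = P/(ρg) = 714×1000 / (1000 × 9.81) = 72.78 m.
Total head at well H: h = z + ψ = 60.25 + 72.78 = 133.03 m.
Total head at well B: h = 139.54 m (water level in the piezometer is the total head).
Head difference: h(well H) − h(well B) = 133.03 − 139.54 = -6.51 m.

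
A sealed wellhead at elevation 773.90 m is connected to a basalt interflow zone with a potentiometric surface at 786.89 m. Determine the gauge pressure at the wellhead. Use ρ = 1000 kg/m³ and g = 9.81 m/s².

Head above the cap: Δh = 786.89 − 773.90 = 12.99 m.
P = ρgΔh = 1000 × 9.81 × 12.99 = 127432 Pa ≈ 127 kPa.

P ≈ 127 kPa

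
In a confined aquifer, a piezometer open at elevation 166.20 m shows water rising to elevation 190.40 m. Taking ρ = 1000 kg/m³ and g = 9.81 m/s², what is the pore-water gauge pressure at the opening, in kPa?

Pressure head ψ = h − z = 190.40 − 166.20 = 24.20 m.
P = ρgψ = 1000 × 9.81 × 24.20 = 237402 Pa ≈ 237 kPa.

P ≈ 237 kPa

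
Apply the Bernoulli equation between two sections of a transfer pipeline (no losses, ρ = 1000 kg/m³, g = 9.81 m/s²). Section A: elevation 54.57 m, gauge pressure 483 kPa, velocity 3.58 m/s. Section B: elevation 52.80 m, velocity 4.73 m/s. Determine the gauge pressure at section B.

Pressure head at A: ψ₁ = P₁/(ρg) = 483×1000 / (1000 × 9.81) = 49.24 m.
Velocity heads: v₁²/2g = 3.58²/19.62 = 0.653 m; v₂²/2g = 4.73²/19.62 = 1.140 m.
Total head H = z₁ + ψ₁ + v₁²/2g = 54.57 + 49.24 + 0.653 = 104.46 m.
ψ₂ = H − z₂ − v₂²/2g = 104.46 − 52.80 − 1.140 = 50.52 m.
P₂ = ρgψ₂ = 1000 × 9.81 × 50.52 ≈ 496 kPa.

P₂ ≈ 496 kPa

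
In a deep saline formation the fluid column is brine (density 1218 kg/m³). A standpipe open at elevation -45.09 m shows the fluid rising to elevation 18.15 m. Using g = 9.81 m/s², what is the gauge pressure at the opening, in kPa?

P ≈ 756 kPa

Pressure head ψ = h − z = 18.15 − (-45.09) = 63.24 m.
P = ρgψ = 1218 × 9.81 × 63.24 = 755628 Pa ≈ 756 kPa.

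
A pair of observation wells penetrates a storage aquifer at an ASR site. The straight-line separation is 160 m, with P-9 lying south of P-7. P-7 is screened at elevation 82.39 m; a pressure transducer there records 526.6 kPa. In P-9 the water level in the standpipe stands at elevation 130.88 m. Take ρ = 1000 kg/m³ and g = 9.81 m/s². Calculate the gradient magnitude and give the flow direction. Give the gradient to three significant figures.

i ≈ 0.0324; groundwater flows toward the south

Pressure head at P-7: ψ = P/(ρg) = 526.6×1000 / (1000 × 9.81) = 53.68 m.
Total head at P-7: h = z + ψ = 82.39 + 53.68 = 136.07 m.
Total head at P-9: h = 130.88 m (water level in the piezometer is the total head).
Head difference: h(P-7) − h(P-9) = 136.07 − 130.88 = 5.19 m.
Hydraulic gradient: i = |Δh| / L = 5.19 / 160 = 0.0324.
Flow is from higher to lower head: from P-7 toward P-9, i.e. toward the south.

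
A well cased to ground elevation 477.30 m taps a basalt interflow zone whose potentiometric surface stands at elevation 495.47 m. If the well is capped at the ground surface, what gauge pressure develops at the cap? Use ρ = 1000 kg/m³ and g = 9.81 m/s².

P ≈ 178 kPa

Head above the cap: Δh = 495.47 − 477.30 = 18.17 m.
P = ρgΔh = 1000 × 9.81 × 18.17 = 178248 Pa ≈ 178 kPa.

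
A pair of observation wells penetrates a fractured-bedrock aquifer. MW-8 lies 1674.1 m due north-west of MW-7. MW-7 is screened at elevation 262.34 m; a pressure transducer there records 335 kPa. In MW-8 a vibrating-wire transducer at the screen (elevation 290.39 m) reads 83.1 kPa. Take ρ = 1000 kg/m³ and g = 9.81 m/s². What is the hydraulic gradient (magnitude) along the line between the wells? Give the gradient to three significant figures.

Pressure head at MW-7: ψ = P/(ρg) = 335×1000 / (1000 × 9.81) = 34.15 m.
Total head at MW-7: h = z + ψ = 262.34 + 34.15 = 296.49 m.
Pressure head at MW-8: ψ = P/(ρg) = 83.1×1000 / (1000 × 9.81) = 8.47 m.
Total head at MW-8: h = z + ψ = 290.39 + 8.47 = 298.86 m.
Head difference: h(MW-7) − h(MW-8) = 296.49 − 298.86 = -2.37 m.
Hydraulic gradient: i = |Δh| / L = 2.37 / 1674.1 = 0.00142.

i ≈ 0.00142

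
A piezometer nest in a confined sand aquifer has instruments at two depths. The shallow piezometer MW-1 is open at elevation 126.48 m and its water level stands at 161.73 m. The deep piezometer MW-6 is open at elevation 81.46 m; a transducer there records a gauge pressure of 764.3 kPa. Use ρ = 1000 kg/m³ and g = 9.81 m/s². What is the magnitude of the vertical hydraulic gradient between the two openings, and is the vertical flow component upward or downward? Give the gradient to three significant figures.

Total head at MW-1: h = 161.73 m (water level in the standpipe).
Pressure head at MW-6: ψ = P/(ρg) = 764.3×1000 / (1000 × 9.81) = 77.91 m.
Total head at MW-6: h = z + ψ = 81.46 + 77.91 = 159.37 m.
Δh = h(MW-1) − h(MW-6) = 161.73 − 159.37 = 2.36 m.
Vertical separation Δz = 126.48 − 81.46 = 45.02 m.
|i_v| = |Δh| / Δz = 2.36 / 45.02 = 0.0524.
Head is higher in the shallow piezometer, so vertical flow is downward (recharge condition).

|i_v| ≈ 0.0524; vertical flow is downward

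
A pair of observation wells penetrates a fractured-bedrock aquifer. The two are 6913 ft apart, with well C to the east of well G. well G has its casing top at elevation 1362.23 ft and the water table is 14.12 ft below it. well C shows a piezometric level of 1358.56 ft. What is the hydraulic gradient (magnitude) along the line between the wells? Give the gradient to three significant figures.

Total head at well G: h = 1362.23 − 14.12 = 1348.11 ft.
Total head at well C: h = 1358.56 ft (water level in the piezometer is the total head).
Head difference: h(well G) − h(well C) = 1348.11 − 1358.56 = -10.45 ft.
Hydraulic gradient: i = |Δh| / L = 10.45 / 6913 = 0.00151.

i ≈ 0.00151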